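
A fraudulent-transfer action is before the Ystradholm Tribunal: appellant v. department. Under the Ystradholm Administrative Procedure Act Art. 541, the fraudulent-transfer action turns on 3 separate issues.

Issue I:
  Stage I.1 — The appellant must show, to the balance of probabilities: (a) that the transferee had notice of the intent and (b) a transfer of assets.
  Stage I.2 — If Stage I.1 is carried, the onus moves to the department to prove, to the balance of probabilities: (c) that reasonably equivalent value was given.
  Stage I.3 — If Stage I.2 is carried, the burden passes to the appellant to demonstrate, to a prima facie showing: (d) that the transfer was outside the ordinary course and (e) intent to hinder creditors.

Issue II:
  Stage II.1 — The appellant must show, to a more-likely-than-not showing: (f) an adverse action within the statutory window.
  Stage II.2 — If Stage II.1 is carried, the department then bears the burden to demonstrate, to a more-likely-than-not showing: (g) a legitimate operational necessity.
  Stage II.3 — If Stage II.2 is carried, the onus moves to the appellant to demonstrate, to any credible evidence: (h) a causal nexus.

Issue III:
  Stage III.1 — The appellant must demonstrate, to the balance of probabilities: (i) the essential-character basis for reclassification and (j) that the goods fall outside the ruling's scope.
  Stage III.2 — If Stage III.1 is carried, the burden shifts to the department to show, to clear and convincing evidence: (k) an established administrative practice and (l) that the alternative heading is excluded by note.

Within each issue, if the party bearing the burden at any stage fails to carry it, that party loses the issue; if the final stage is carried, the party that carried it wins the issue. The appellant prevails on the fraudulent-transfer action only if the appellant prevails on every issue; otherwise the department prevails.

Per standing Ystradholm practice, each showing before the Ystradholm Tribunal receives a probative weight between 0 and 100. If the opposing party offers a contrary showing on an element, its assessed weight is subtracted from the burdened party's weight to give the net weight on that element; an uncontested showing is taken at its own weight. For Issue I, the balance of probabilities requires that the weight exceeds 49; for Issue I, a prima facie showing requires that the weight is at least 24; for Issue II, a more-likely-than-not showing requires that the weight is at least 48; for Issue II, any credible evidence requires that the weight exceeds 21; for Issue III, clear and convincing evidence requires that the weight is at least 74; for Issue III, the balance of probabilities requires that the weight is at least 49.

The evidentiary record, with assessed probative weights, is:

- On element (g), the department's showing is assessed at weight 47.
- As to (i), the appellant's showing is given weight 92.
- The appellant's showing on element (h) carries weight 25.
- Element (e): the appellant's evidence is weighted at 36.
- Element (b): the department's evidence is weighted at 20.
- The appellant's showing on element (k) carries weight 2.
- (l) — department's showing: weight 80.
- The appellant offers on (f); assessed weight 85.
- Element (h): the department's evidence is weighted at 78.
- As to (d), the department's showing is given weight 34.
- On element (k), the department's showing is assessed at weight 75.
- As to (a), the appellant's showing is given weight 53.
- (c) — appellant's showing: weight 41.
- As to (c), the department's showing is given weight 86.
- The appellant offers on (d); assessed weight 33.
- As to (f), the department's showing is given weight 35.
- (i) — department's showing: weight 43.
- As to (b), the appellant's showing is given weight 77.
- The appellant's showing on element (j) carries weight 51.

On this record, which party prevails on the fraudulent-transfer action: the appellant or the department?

— Issue I —
At Stage I.1 the appellant must meet the balance of probabilities (weight exceeds 49): on (a) the weight is 53, > 49, so (a) meets the standard; on (b) the weight is 77 less the opposing 20 gives net 57, which does exceed 49, so (b) meets the standard.
  All elements met. The burden passes to the department.
At Stage I.2 the department must meet the balance of probabilities (weight exceeds 49): on (c) the weight is 86 less the opposing 41 gives net 45, ≤ 49, so (c) does not meet the standard.
  Stage I.2 not carried; the department fails its burden.
The analysis ends at Stage I.2; the appellant prevails on this issue.
— Issue II —
Stage II.1 — burden on appellant; standard: a more-likely-than-not showing (weight is at least 48).
    (f): 85 − 35 = 50 ≥ 48 [met]
  All elements met. The burden passes to the department.
Stage II.2 — burden on department; standard: a more-likely-than-not showing (weight is at least 48).
    (g): 47 < 48 [not met]
  The department does not carry Stage II.2.
The analysis ends at Stage II.2; the appellant prevails on this issue.
— Issue III —
Stage III.1 (appellant, the balance of probabilities, weight is at least 49): (i) net 92−43=49 ≥ 49 — meets; (j) 51 ≥ 49 — meets.
  All elements met. The burden passes to the department.
Stage III.2 (department, clear and convincing evidence, weight is at least 74): (k) net 75−2=73 < 74 — fails; (l) 80 ≥ 74 — meets.
  The department does not carry Stage III.2.
So the appellant prevails on this issue.
Per-issue: Issue I → appellant; Issue II → appellant; Issue III → appellant. The appellant must prevail on every issue; overall, the appellant prevails.

appellant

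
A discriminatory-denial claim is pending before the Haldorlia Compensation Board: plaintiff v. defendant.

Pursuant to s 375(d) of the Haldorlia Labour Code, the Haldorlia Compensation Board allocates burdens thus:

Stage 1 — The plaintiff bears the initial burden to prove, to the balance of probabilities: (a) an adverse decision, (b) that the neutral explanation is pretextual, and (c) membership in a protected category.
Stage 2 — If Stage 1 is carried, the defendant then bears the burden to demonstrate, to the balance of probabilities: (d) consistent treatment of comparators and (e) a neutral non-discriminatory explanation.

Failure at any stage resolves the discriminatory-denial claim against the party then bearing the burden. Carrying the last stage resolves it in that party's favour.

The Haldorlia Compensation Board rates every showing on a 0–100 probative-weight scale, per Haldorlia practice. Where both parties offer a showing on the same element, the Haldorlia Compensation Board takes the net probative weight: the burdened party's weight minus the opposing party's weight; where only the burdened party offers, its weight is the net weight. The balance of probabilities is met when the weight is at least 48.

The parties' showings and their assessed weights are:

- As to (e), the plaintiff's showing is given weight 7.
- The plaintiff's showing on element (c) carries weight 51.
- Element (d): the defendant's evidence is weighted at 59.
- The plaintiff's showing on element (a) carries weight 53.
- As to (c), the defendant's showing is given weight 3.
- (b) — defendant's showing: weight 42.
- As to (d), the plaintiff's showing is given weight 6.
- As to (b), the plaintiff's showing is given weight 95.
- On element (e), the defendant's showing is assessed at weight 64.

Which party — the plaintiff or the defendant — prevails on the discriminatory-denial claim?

At Stage 1 the plaintiff must meet the balance of probabilities (weight is at least 48): on (a) the weight is 53, which does reach 48, so (a) meets the standard; on (b) the weight is 95 less the opposing 42 gives net 53, ≥ 48, so (b) meets the standard; on (c) the weight is 51 less the opposing 3 gives net 48, which does reach 48, so (c) meets the standard.
  Stage 1 is satisfied; the onus moves to the defendant.
At Stage 2 the defendant must meet the balance of probabilities (weight is at least 48): on (d) the weight is 59 less the opposing 6 gives net 53, ≥ 48, so (d) meets the standard; on (e) the weight is 64 less the opposing 7 gives net 57, ≥ 48, so (e) meets the standard.
  Stage 2 carried; the final stage is satisfied.
With every stage satisfied, the defendant prevails.

defendant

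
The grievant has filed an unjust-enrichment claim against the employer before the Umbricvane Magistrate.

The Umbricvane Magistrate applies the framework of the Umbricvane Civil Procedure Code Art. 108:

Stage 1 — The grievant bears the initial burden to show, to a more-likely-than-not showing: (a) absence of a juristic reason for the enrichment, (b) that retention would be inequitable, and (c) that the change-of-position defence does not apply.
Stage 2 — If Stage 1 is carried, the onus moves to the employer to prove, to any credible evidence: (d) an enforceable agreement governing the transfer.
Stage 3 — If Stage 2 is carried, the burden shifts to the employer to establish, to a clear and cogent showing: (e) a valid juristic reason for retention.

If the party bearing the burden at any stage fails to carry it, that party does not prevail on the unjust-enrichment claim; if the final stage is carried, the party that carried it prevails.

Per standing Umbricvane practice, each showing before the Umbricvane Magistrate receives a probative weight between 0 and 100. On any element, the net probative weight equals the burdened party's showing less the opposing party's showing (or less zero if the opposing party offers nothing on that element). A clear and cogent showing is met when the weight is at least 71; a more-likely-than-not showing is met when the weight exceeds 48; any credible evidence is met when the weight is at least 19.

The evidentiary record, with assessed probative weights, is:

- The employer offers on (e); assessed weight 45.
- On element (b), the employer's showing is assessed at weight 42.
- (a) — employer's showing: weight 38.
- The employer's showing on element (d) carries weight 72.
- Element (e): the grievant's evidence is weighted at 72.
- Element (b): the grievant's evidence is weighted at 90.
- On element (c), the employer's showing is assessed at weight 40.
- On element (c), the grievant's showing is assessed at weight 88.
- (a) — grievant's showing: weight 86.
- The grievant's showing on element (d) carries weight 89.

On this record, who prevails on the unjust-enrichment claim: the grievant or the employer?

employer

Stage 1 — burden on grievant; standard: a more-likely-than-not showing (weight exceeds 48).
    (a): 86 − 38 = 48 ≤ 48 [not met]
    (b): 90 − 42 = 48 ≤ 48 [not met]
    (c): 88 − 40 = 48 ≤ 48 [not met]
  Not every element is met, so the grievant fails to carry Stage 1.
The employer prevails.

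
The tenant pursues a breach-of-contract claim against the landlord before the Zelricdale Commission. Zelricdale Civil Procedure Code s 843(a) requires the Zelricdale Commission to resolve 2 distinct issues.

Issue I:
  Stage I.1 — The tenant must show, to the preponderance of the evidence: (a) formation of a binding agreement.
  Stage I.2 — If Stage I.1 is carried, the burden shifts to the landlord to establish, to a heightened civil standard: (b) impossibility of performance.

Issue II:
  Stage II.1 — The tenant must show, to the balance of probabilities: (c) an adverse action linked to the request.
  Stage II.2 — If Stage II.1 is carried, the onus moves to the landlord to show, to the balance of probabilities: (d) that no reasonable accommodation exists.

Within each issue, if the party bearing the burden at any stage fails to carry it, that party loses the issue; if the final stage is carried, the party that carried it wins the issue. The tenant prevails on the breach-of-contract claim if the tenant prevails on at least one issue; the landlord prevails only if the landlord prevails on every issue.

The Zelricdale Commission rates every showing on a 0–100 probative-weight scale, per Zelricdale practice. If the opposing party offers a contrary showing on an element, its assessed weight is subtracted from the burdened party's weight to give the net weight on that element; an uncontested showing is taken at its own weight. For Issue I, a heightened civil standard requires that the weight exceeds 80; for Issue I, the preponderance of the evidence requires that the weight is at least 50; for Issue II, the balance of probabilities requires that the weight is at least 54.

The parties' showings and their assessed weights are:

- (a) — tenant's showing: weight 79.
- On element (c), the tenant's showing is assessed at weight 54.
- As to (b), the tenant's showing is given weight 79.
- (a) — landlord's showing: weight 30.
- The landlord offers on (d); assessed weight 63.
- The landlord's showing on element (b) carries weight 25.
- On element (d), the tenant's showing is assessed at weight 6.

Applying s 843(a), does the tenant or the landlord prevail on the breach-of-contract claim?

landlord

— Issue I —
Stage I.1 — burden on tenant; standard: the preponderance of the evidence (weight is at least 50).
    (a): 79 − 30 = 49 < 50 [not met]
  Not every element is met, so the tenant fails to carry Stage I.1.
The landlord prevails on this issue.
— Issue II —
Stage II.1 — burden on tenant; standard: the balance of probabilities (weight is at least 54).
    (c): 54 ≥ 54 [met]
  Stage II.1 is satisfied; the onus moves to the landlord.
Stage II.2 — burden on landlord; standard: the balance of probabilities (weight is at least 54).
    (d): 63 − 6 = 57 ≥ 54 [met]
  Stage II.2 carried; the final stage is satisfied.
All stages carried — the landlord prevails on this issue.
Per-issue: Issue I → landlord; Issue II → landlord. The tenant must prevail on at least one issue; overall, the landlord prevails.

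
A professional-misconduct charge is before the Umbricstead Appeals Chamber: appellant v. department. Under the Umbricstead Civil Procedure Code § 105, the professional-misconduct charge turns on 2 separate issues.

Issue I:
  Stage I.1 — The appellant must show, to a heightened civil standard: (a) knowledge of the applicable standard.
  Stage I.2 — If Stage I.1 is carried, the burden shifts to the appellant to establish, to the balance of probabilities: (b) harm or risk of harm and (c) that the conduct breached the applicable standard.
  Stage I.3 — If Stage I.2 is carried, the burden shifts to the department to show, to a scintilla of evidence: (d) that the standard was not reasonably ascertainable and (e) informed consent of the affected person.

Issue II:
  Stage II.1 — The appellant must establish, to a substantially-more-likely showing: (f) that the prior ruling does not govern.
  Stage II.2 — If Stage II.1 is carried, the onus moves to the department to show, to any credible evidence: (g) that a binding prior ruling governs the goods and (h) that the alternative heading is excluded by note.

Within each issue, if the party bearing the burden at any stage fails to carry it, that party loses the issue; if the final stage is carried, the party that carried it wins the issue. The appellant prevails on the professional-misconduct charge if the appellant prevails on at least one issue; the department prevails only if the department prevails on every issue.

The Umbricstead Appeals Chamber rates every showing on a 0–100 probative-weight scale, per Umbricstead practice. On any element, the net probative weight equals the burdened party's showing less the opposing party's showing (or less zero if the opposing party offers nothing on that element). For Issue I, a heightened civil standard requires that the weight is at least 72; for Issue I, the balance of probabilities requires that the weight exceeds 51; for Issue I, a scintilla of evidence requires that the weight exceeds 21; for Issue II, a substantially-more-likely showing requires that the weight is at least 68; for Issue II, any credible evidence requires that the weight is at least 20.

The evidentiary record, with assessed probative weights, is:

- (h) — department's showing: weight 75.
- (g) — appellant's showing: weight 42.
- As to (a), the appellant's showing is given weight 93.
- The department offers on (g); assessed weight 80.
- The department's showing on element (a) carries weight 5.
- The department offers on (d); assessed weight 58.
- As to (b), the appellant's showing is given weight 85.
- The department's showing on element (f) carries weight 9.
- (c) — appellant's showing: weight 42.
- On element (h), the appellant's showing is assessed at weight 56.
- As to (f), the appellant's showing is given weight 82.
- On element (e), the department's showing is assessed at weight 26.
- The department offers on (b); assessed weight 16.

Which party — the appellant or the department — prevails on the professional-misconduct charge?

appellant

— Issue I —
Stage I.1 — burden on appellant; standard: a heightened civil standard (weight is at least 72).
    (a): 93 − 5 = 88 ≥ 72 [met]
  Stage I.1 carried; the burden remains with the appellant.
Stage I.2 — burden on appellant; standard: the balance of probabilities (weight exceeds 51).
    (b): 85 − 16 = 69 > 51 [met]
    (c): 42 ≤ 51 [not met]
  The appellant does not carry Stage I.2.
So the department prevails on this issue.
— Issue II —
Stage II.1 (appellant, a substantially-more-likely showing, weight is at least 68): (f) net 82−9=73 ≥ 68 — meets.
  The appellant carries Stage II.1; the department now bears the burden.
Stage II.2 (department, any credible evidence, weight is at least 20): (g) net 80−42=38 ≥ 20 — meets; (h) net 75−56=19 < 20 — fails.
  The department does not carry Stage II.2.
So the appellant prevails on this issue.
Per-issue: Issue I → department; Issue II → appellant. The appellant must prevail on at least one issue; overall, the appellant prevails.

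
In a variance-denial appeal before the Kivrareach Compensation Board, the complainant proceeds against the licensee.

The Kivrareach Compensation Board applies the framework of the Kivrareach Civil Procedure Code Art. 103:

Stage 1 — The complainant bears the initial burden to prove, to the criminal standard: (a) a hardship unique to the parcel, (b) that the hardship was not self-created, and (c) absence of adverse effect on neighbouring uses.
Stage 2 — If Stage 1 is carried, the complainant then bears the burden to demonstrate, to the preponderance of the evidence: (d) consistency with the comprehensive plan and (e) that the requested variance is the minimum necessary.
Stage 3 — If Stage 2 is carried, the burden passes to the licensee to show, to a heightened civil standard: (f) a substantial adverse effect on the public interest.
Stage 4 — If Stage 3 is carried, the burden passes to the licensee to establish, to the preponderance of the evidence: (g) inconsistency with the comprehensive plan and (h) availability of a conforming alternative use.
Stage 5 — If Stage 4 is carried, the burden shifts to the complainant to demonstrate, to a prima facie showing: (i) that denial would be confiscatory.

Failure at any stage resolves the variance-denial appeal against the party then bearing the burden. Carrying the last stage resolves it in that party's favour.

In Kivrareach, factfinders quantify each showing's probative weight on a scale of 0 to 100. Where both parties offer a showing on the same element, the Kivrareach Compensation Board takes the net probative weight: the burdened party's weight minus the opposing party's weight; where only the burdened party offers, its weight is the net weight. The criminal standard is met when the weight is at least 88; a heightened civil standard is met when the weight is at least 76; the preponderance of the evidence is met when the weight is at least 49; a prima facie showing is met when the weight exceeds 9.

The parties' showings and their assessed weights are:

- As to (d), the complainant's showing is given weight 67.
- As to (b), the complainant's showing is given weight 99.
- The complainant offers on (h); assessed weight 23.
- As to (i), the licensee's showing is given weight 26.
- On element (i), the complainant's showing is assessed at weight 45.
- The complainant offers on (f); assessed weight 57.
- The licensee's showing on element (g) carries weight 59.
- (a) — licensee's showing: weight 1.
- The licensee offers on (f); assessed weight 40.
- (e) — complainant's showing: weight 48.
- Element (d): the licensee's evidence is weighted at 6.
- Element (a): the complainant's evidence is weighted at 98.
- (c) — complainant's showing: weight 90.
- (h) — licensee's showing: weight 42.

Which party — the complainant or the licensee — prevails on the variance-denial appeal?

Stage 1 — burden on complainant; standard: the criminal standard (weight is at least 88).
    (a): 98 − 1 = 97 ≥ 88 [met]
    (b): 99 ≥ 88 [met]
    (c): 90 ≥ 88 [met]
  Stage 1 carried; the burden remains with the complainant.
Stage 2 — burden on complainant; standard: the preponderance of the evidence (weight is at least 49).
    (d): 67 − 6 = 61 ≥ 49 [met]
    (e): 48 < 49 [not met]
  The complainant does not carry Stage 2.
The licensee prevails.

licensee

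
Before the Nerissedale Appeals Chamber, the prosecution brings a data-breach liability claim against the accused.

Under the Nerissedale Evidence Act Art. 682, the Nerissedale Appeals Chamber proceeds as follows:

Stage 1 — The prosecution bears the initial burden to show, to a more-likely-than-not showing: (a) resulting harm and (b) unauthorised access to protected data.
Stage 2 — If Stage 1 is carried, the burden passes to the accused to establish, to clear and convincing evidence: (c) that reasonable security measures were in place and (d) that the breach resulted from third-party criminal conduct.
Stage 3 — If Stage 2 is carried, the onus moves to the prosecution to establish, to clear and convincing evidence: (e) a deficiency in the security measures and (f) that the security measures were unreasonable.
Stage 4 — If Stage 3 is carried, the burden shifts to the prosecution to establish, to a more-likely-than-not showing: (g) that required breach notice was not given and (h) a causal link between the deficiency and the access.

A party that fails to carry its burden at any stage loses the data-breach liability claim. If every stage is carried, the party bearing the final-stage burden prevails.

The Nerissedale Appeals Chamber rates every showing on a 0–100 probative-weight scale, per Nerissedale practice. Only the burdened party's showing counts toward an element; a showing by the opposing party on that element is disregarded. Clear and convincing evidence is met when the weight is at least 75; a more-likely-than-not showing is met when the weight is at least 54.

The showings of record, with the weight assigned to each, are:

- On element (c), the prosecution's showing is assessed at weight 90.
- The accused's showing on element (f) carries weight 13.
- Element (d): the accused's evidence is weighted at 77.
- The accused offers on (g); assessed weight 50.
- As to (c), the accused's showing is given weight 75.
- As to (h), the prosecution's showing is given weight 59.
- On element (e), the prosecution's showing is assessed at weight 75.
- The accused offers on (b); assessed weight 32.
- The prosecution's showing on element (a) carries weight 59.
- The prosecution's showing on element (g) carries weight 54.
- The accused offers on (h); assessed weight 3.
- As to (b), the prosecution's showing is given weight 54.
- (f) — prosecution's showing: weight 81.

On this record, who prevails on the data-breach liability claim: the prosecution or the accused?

prosecution

At Stage 1 the prosecution must meet a more-likely-than-not showing (weight is at least 54): on (a) the weight is 59, which does reach 54, so (a) meets the standard; on (b) the weight is 54 (the accused's 32 is given no effect), ≥ 54, so (b) meets the standard.
  The prosecution carries Stage 1; the accused now bears the burden.
At Stage 2 the accused must meet clear and convincing evidence (weight is at least 75): on (c) the weight is 75 (the prosecution's 90 is given no effect), ≥ 75, so (c) meets the standard; on (d) the weight is 77, which does reach 75, so (d) meets the standard.
  Stage 2 is satisfied; the onus moves to the prosecution.
At Stage 3 the prosecution must meet clear and convincing evidence (weight is at least 75): on (e) the weight is 75, which does reach 75, so (e) meets the standard; on (f) the weight is 81 (the accused's 13 is given no effect), ≥ 75, so (f) meets the standard.
  Stage 3 is satisfied; the prosecution continues to bear the burden.
At Stage 4 the prosecution must meet a more-likely-than-not showing (weight is at least 54): on (g) the weight is 54 (the accused's 50 is given no effect), ≥ 54, so (g) meets the standard; on (h) the weight is 59 (the accused's 3 is given no effect), which does reach 54, so (h) meets the standard.
  All elements met at the final stage.
All stages carried — the prosecution prevails.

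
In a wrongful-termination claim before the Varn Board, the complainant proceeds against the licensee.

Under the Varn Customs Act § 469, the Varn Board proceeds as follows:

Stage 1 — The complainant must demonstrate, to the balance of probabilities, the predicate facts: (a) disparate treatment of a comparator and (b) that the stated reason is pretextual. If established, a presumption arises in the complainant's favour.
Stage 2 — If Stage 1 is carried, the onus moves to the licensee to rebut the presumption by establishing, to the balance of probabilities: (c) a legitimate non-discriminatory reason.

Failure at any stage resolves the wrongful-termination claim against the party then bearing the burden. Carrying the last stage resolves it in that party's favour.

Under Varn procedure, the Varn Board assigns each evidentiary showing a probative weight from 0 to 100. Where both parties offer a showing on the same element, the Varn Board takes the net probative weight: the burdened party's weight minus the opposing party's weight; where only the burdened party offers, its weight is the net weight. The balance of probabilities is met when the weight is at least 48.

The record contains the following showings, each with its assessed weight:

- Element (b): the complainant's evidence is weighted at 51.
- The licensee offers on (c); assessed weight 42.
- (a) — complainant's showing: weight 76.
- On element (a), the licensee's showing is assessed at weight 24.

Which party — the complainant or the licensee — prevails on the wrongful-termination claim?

complainant

At Stage 1 the complainant must meet the balance of probabilities (weight is at least 48): on (a) the weight is 76 less the opposing 24 gives net 52, which does reach 48, so (a) meets the standard; on (b) the weight is 51, ≥ 48, so (b) meets the standard.
  Stage 1 carried; the burden shifts to the licensee.
At Stage 2 the licensee must meet the balance of probabilities (weight is at least 48): on (c) the weight is 42, < 48, so (c) does not meet the standard.
  The licensee does not carry Stage 2.
The complainant prevails.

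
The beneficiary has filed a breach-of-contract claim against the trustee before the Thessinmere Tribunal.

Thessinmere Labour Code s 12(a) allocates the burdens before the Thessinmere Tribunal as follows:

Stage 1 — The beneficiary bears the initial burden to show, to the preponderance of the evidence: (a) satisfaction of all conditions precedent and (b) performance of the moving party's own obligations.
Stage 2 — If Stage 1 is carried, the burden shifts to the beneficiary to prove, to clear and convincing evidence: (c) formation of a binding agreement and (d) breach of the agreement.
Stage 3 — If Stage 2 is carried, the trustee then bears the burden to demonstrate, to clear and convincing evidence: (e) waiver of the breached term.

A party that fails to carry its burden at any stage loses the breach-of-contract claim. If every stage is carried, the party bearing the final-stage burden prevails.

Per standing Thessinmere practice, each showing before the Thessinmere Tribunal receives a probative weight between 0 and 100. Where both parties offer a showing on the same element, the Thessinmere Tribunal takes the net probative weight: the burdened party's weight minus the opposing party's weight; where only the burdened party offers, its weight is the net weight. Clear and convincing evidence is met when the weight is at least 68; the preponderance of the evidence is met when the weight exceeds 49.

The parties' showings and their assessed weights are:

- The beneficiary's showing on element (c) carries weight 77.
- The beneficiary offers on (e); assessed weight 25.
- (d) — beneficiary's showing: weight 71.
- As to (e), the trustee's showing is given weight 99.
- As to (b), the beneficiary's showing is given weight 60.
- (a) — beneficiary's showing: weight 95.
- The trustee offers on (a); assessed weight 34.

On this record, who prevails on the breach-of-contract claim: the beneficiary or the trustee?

trustee

Stage 1 — burden on beneficiary; standard: the preponderance of the evidence (weight exceeds 49).
    (a): 95 − 34 = 61 > 49 [met]
    (b): 60 > 49 [met]
  Stage 1 is satisfied; the beneficiary continues to bear the burden.
Stage 2 — burden on beneficiary; standard: clear and convincing evidence (weight is at least 68).
    (c): 77 ≥ 68 [met]
    (d): 71 ≥ 68 [met]
  Stage 2 is satisfied; the onus moves to the trustee.
Stage 3 — burden on trustee; standard: clear and convincing evidence (weight is at least 68).
    (e): 99 − 25 = 74 ≥ 68 [met]
  Stage 3 carried; the final stage is satisfied.
Every stage carried; the trustee prevails.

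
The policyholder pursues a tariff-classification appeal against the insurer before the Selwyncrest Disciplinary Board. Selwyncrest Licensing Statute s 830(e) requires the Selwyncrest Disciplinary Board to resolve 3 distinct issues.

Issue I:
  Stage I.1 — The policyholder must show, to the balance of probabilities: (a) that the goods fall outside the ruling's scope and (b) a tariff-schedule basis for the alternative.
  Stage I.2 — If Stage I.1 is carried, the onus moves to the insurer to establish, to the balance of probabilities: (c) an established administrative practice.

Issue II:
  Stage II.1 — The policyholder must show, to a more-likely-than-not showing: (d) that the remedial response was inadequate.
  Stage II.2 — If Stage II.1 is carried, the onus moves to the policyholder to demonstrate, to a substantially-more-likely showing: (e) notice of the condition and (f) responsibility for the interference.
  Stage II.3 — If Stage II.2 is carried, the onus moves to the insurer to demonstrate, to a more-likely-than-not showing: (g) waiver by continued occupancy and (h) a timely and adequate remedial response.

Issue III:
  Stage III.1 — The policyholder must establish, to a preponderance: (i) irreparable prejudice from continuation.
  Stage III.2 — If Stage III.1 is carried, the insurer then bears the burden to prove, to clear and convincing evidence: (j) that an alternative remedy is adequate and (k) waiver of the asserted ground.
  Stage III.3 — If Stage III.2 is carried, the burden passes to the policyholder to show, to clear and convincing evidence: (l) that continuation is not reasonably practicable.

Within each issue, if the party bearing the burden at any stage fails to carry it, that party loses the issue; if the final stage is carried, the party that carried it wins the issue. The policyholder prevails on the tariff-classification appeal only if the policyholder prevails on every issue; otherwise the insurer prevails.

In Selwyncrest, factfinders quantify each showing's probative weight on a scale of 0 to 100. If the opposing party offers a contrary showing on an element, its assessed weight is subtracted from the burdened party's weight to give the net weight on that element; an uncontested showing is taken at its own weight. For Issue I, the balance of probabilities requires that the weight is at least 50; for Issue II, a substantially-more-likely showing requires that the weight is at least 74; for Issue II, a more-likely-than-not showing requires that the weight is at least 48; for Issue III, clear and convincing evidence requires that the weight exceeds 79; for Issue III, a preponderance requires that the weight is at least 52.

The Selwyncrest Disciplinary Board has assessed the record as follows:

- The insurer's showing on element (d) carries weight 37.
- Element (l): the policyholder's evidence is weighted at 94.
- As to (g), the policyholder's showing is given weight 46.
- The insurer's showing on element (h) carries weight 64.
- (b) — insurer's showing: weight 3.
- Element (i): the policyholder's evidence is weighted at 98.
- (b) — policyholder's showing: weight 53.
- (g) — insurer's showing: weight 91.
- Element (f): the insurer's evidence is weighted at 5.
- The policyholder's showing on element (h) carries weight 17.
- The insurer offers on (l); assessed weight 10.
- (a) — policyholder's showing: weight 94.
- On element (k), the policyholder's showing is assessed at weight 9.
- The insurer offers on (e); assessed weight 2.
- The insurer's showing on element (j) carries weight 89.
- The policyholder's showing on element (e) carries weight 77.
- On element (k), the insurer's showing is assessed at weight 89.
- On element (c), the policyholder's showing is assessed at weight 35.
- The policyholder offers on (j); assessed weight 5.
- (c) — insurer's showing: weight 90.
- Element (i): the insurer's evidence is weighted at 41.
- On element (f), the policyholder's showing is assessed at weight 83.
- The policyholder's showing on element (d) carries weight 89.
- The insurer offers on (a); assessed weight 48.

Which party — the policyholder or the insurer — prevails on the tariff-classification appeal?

— Issue I —
Stage I.1 (policyholder, the balance of probabilities, weight is at least 50): (a) net 94−48=46 < 50 — fails; (b) net 53−3=50 ≥ 50 — meets.
  The policyholder does not carry Stage I.1.
The insurer prevails on this issue.
— Issue II —
Stage II.1 — burden on policyholder; standard: a more-likely-than-not showing (weight is at least 48).
    (d): 89 − 37 = 52 ≥ 48 [met]
  All elements met. The policyholder retains the burden for Stage II.2.
Stage II.2 — burden on policyholder; standard: a substantially-more-likely showing (weight is at least 74).
    (e): 77 − 2 = 75 ≥ 74 [met]
    (f): 83 − 5 = 78 ≥ 74 [met]
  Stage II.2 carried; the burden shifts to the insurer.
Stage II.3 — burden on insurer; standard: a more-likely-than-not showing (weight is at least 48).
    (g): 91 − 46 = 45 < 48 [not met]
    (h): 64 − 17 = 47 < 48 [not met]
  Not every element is met, so the insurer fails to carry Stage II.3.
The policyholder prevails on this issue.
— Issue III —
At Stage III.1 the policyholder must meet a preponderance (weight is at least 52): on (i) the weight is 98 less the opposing 41 gives net 57, which does reach 52, so (i) meets the standard.
  The policyholder carries Stage III.1; the insurer now bears the burden.
At Stage III.2 the insurer must meet clear and convincing evidence (weight exceeds 79): on (j) the weight is 89 less the opposing 5 gives net 84, which does exceed 79, so (j) meets the standard; on (k) the weight is 89 less the opposing 9 gives net 80, which does exceed 79, so (k) meets the standard.
  All elements met. The burden passes to the policyholder.
At Stage III.3 the policyholder must meet clear and convincing evidence (weight exceeds 79): on (l) the weight is 94 less the opposing 10 gives net 84, > 79, so (l) meets the standard.
  Stage III.3 carried; the final stage is satisfied.
All stages carried — the policyholder prevails on this issue.
Per-issue: Issue I → insurer; Issue II → policyholder; Issue III → policyholder. The policyholder must prevail on every issue; overall, the insurer prevails.

insurer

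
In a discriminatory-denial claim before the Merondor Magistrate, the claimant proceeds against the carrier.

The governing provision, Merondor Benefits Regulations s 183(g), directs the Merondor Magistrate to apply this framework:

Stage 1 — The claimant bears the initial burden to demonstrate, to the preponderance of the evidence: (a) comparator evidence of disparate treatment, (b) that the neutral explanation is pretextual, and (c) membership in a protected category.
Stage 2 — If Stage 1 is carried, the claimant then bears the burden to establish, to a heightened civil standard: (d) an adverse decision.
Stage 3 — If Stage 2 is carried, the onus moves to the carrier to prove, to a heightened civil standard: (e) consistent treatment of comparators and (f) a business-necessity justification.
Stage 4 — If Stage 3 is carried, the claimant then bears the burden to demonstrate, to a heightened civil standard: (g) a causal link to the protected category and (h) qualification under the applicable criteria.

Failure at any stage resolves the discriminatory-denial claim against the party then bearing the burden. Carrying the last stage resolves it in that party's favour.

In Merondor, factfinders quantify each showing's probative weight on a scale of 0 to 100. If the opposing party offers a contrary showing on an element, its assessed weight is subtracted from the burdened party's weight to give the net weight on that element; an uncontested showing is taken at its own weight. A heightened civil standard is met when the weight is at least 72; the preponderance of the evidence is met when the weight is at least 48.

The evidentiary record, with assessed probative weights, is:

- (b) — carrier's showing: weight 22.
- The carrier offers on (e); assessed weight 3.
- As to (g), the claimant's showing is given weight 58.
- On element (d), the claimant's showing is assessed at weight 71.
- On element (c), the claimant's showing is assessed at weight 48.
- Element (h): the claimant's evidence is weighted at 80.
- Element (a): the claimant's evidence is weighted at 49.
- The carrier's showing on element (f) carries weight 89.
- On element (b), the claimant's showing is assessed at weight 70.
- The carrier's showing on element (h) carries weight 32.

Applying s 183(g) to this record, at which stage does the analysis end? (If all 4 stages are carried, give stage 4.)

stage 2

At Stage 1 the claimant must meet the preponderance of the evidence (weight is at least 48): on (a) the weight is 49, which does reach 48, so (a) meets the standard; on (b) the weight is 70 less the opposing 22 gives net 48, which does reach 48, so (b) meets the standard; on (c) the weight is 48, ≥ 48, so (c) meets the standard.
  Stage 1 is satisfied; the claimant continues to bear the burden.
At Stage 2 the claimant must meet a heightened civil standard (weight is at least 72): on (d) the weight is 71, which does not reach 72, so (d) does not meet the standard.
  The claimant does not carry Stage 2.
The analysis ends at Stage 2; the carrier prevails.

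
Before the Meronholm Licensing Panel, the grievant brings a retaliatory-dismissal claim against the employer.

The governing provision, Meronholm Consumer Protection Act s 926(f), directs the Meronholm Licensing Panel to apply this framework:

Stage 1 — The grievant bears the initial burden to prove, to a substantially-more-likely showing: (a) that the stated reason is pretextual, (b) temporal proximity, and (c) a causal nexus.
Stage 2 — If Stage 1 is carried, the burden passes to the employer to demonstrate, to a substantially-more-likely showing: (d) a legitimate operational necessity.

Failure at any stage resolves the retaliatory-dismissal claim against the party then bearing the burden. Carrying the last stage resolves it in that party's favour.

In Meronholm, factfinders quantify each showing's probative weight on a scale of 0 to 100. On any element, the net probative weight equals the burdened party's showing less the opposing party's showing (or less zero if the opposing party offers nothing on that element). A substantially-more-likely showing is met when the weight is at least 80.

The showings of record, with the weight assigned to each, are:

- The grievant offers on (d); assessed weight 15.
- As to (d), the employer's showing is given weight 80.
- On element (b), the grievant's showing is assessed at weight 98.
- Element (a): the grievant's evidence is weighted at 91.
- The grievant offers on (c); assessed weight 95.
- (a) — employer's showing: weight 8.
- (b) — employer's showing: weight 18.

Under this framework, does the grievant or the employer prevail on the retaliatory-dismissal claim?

grievant

At Stage 1 the grievant must meet a substantially-more-likely showing (weight is at least 80): on (a) the weight is 91 less the opposing 8 gives net 83, ≥ 80, so (a) meets the standard; on (b) the weight is 98 less the opposing 18 gives net 80, which does reach 80, so (b) meets the standard; on (c) the weight is 95, ≥ 80, so (c) meets the standard.
  Stage 1 carried; the burden shifts to the employer.
At Stage 2 the employer must meet a substantially-more-likely showing (weight is at least 80): on (d) the weight is 80 less the opposing 15 gives net 65, < 80, so (d) does not meet the standard.
  The employer does not carry Stage 2.
The analysis ends at Stage 2; the grievant prevails.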